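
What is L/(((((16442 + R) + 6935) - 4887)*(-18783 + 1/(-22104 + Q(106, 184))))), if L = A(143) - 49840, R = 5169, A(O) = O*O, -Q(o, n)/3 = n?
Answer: 11286144/170644607249 ≈ 6.6138e-5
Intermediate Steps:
Q(o, n) = -3*n
A(O) = O**2
L = -29391 (L = 143**2 - 49840 = 20449 - 49840 = -29391)
L/(((((16442 + R) + 6935) - 4887)*(-18783 + 1/(-22104 + Q(106, 184))))) = -29391*1/((-18783 + 1/(-22104 - 3*184))*(((16442 + 5169) + 6935) - 4887)) = -29391*1/((-18783 + 1/(-22104 - 552))*((21611 + 6935) - 4887)) = -29391*1/((-18783 + 1/(-22656))*(28546 - 4887)) = -29391*1/(23659*(-18783 - 1/22656)) = -29391/(23659*(-425547649/22656)) = -29391/(-170644607249/384) = -29391*(-384/170644607249) = 11286144/170644607249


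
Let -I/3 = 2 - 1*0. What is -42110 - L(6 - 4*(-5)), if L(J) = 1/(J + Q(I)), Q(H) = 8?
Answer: -1431741/34 ≈ -42110.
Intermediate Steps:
I = -6 (I = -3*(2 - 1*0) = -3*(2 + 0) = -3*2 = -6)
L(J) = 1/(8 + J) (L(J) = 1/(J + 8) = 1/(8 + J))
-42110 - L(6 - 4*(-5)) = -42110 - 1/(8 + (6 - 4*(-5))) = -42110 - 1/(8 + (6 + 20)) = -42110 - 1/(8 + 26) = -42110 - 1/34 = -1431741/34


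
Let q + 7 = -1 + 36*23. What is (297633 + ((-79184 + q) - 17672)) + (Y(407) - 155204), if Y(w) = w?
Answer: 46800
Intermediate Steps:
q = 820 (q = -7 + (-1 + 36*23) = -7 + (-1 + 828) = -7 + 827 = 820)
(297633 + ((-79184 + q) - 17672)) + (Y(407) - 155204) = (297633 + ((-79184 + 820) - 17672)) + (407 - 155204) = (297633 + (-78364 - 17672)) - 154797 = (297633 - 96036) - 154797 = 201597 - 154797 = 46800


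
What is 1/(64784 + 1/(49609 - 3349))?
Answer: 46260/2996907841 ≈ 1.5436e-5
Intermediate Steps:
1/(64784 + 1/(49609 - 3349)) = 1/(64784 + 1/46260) = 1/(2996907841/46260) = 46260/2996907841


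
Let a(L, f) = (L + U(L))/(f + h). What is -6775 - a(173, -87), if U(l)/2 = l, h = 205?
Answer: -799969/118 ≈ -6779.4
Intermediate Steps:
U(l) = 2*l
a(L, f) = 3*L/(205 + f) (a(L, f) = (L + 2*L)/(f + 205) = (3*L)/(205 + f) = 3*L/(205 + f))
-6775 - a(173, -87) = -6775 - 3*173/(205 - 87) = -6775 - 3*173/118 = -6775 - 1*519/118 = -6775 - 519/118 = -799969/118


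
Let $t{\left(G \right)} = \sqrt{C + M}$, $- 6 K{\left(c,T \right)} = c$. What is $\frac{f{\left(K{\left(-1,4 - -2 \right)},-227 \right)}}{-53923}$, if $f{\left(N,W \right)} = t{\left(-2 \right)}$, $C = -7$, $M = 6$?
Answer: $- \frac{i}{53923} \approx - 1.8545 \cdot 10^{-5} i$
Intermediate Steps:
$K{\left(c,T \right)} = - \frac{c}{6}$
$t{\left(G \right)} = i$ ($t{\left(G \right)} = \sqrt{-7 + 6} = \sqrt{-1} = i$)
$f{\left(N,W \right)} = i$
$\frac{f{\left(K{\left(-1,4 - -2 \right)},-227 \right)}}{-53923} = \frac{i}{-53923} = i \left(- \frac{1}{53923}\right) = - \frac{i}{53923}$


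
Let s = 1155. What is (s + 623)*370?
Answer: 657860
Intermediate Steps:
(s + 623)*370 = (1155 + 623)*370 = 1778*370 = 657860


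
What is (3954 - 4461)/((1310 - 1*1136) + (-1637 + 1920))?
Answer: -507/457 ≈ -1.1094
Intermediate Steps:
(3954 - 4461)/((1310 - 1*1136) + (-1637 + 1920)) = -507/((1310 - 1136) + 283) = -507/(174 + 283) = -507/457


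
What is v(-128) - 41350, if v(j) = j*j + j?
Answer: -25094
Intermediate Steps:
v(j) = j + j**2 (v(j) = j**2 + j = j + j**2)
v(-128) - 41350 = -128*(1 - 128) - 41350 = -128*(-127) - 41350 = 16256 - 41350 = -25094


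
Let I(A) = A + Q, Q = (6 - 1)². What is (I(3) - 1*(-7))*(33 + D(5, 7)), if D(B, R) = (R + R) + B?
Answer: 1820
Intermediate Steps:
Q = 25 (Q = 5² = 25)
I(A) = 25 + A (I(A) = A + 25 = 25 + A)
D(B, R) = B + 2*R (D(B, R) = 2*R + B = B + 2*R)
(I(3) - 1*(-7))*(33 + D(5, 7)) = ((25 + 3) - 1*(-7))*(33 + (5 + 2*7)) = (28 + 7)*(33 + (5 + 14)) = 35*(33 + 19) = 35*52 = 1820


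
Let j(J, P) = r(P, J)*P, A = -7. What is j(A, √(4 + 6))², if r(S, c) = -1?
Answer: 10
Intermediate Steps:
j(J, P) = -P
j(A, √(4 + 6))² = (-√(4 + 6))² = (-√10)² = 10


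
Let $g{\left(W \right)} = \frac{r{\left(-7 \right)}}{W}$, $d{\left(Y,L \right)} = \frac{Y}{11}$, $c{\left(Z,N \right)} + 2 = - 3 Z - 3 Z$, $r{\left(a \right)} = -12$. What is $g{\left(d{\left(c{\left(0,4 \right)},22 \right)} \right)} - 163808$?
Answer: $-163742$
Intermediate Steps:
$c{\left(Z,N \right)} = -2 - 6 Z$
$d{\left(Y,L \right)} = \frac{Y}{11}$ ($d{\left(Y,L \right)} = Y \frac{1}{11} = \frac{Y}{11}$)
$g{\left(W \right)} = - \frac{12}{W}$
$g{\left(d{\left(c{\left(0,4 \right)},22 \right)} \right)} - 163808 = - \frac{12}{\frac{1}{11} \left(-2 - 0\right)} - 163808 = - \frac{12}{\frac{1}{11} \left(-2 + 0\right)} - 163808 = - \frac{12}{\frac{1}{11} \left(-2\right)} - 163808 = - \frac{12}{- \frac{2}{11}} - 163808 = \left(-12\right) \left(- \frac{11}{2}\right) - 163808 = 66 - 163808 = -163742$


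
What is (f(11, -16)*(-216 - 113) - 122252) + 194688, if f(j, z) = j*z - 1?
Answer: 130669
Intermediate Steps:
f(j, z) = -1 + j*z
(f(11, -16)*(-216 - 113) - 122252) + 194688 = ((-1 + 11*(-16))*(-216 - 113) - 122252) + 194688 = ((-1 - 176)*(-329) - 122252) + 194688 = (-177*(-329) - 122252) + 194688 = (58233 - 122252) + 194688 = -64019 + 194688 = 130669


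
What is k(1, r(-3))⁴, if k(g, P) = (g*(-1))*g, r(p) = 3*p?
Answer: 1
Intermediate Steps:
k(g, P) = -g² (k(g, P) = (-g)*g = -g²)
k(1, r(-3))⁴ = (-1*1²)⁴ = (-1*1)⁴ = (-1)⁴ = 1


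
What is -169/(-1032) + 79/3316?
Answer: 160483/855528 ≈ 0.18758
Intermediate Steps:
-169/(-1032) + 79/3316 = -169*(-1/1032) + 79*(1/3316) = 169/1032 + 79/3316 = 160483/855528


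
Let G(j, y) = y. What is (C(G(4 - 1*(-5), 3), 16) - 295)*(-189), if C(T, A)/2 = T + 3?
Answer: 53487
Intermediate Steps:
C(T, A) = 6 + 2*T (C(T, A) = 2*(T + 3) = 2*(3 + T) = 6 + 2*T)
(C(G(4 - 1*(-5), 3), 16) - 295)*(-189) = ((6 + 2*3) - 295)*(-189) = ((6 + 6) - 295)*(-189) = (12 - 295)*(-189) = -283*(-189) = 53487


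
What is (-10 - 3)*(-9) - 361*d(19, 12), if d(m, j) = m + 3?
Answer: -7825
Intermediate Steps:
d(m, j) = 3 + m
(-10 - 3)*(-9) - 361*d(19, 12) = (-10 - 3)*(-9) - 361*(3 + 19) = -13*(-9) - 361*22 = 117 - 7942 = -7825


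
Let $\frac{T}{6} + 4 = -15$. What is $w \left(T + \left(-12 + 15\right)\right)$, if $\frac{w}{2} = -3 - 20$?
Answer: $5106$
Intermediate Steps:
$T = -114$ ($T = -24 + 6 \left(-15\right) = -24 - 90 = -114$)
$w = -46$ ($w = 2 \left(-3 - 20\right) = 2 \left(-23\right) = -46$)
$w \left(T + \left(-12 + 15\right)\right) = - 46 \left(-114 + \left(-12 + 15\right)\right) = - 46 \left(-114 + 3\right) = \left(-46\right) \left(-111\right) = 5106$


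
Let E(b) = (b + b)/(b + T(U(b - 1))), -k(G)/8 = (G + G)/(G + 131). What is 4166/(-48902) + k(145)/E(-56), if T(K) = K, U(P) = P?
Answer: -57807713/6748476 ≈ -8.5660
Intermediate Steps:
k(G) = -16*G/(131 + G) (k(G) = -8*(G + G)/(G + 131) = -8*2*G/(131 + G) = -16*G/(131 + G))
E(b) = 2*b/(-1 + 2*b) (E(b) = (b + b)/(b + (b - 1)) = (2*b)/(b + (-1 + b)) = (2*b)/(-1 + 2*b) = 2*b/(-1 + 2*b))
4166/(-48902) + k(145)/E(-56) = 4166/(-48902) + (-16*145/(131 + 145))/((2*(-56)/(-1 + 2*(-56)))) = 4166*(-1/48902) + (-16*145/276)/((2*(-56)/(-1 - 112))) = -2083/24451 + (-16*145*1/276)/((2*(-56)/(-113))) = -2083/24451 - 580/(69*(2*(-56)*(-1/113))) = -2083/24451 - 580/(69*112/113) = -2083/24451 - 580/69*113/112 = -2083/24451 - 16385/1932 = -57807713/6748476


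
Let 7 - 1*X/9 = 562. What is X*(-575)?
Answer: 2872125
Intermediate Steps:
X = -4995 (X = 63 - 9*562 = 63 - 5058 = -4995)
X*(-575) = -4995*(-575) = 2872125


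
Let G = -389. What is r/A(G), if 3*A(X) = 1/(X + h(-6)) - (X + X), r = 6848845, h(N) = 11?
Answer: 7766590230/294083 ≈ 26410.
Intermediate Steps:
A(X) = -2*X/3 + 1/(3*(11 + X)) (A(X) = (1/(X + 11) - (X + X))/3 = (1/(11 + X) - 2*X)/3 = -2*X/3 + 1/(3*(11 + X)))
r/A(G) = 6848845/(((1 - 22*(-389) - 2*(-389)**2)/(3*(11 - 389)))) = 6848845/(((1/3)*(1 + 8558 - 2*151321)/(-378))) = 6848845/(((1/3)*(-1/378)*(1 + 8558 - 302642))) = 6848845/(((1/3)*(-1/378)*(-294083))) = 6848845/(294083/1134) = 6848845*(1134/294083) = 7766590230/294083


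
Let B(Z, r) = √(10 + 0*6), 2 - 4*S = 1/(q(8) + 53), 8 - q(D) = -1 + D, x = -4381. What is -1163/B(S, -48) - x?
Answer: 4381 - 1163*√10/10 ≈ 4013.2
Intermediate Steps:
q(D) = 9 - D (q(D) = 8 - (-1 + D) = 8 + (1 - D) = 9 - D)
S = 107/216 (S = ½ - 1/(4*((9 - 1*8) + 53)) = ½ - 1/(4*((9 - 8) + 53)) = ½ - 1/(4*(1 + 53)) = ½ - ¼/54 = ½ - ¼*1/54 = ½ - 1/216 = 107/216 ≈ 0.49537)
B(Z, r) = √10 (B(Z, r) = √(10 + 0) = √10)
-1163/B(S, -48) - x = -1163*√10/10 - 1*(-4381) = -1163*√10/10 + 4381 = 4381 - 1163*√10/10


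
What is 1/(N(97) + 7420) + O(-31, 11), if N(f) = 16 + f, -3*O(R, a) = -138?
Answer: 346519/7533 ≈ 46.000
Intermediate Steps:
O(R, a) = 46 (O(R, a) = -⅓*(-138) = 46)
1/(N(97) + 7420) + O(-31, 11) = 1/((16 + 97) + 7420) + 46 = 1/(113 + 7420) + 46 = 1/7533 + 46 = 346519/7533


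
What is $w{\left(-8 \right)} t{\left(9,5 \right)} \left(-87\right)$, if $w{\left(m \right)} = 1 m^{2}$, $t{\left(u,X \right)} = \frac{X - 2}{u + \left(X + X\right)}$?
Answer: $- \frac{16704}{19} \approx -879.16$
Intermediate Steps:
$t{\left(u,X \right)} = \frac{-2 + X}{u + 2 X}$
$w{\left(m \right)} = m^{2}$
$w{\left(-8 \right)} t{\left(9,5 \right)} \left(-87\right) = \left(-8\right)^{2} \frac{-2 + 5}{9 + 2 \cdot 5} \left(-87\right) = 64 \frac{1}{9 + 10} \cdot 3 \left(-87\right) = 64 \cdot \frac{1}{19} \cdot 3 \left(-87\right) = 64 \cdot \frac{3}{19} \left(-87\right) = \frac{192}{19} \left(-87\right) = - \frac{16704}{19}$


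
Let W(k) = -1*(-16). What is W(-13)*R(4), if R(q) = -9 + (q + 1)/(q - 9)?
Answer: -160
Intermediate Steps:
W(k) = 16
R(q) = -9 + (1 + q)/(-9 + q)
W(-13)*R(4) = 16*(2*(41 - 4*4)/(-9 + 4)) = 16*(2*(41 - 16)/(-5)) = 16*(2*(-1/5)*25) = 16*(-10) = -160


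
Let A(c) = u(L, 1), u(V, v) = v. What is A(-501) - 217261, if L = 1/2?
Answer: -217260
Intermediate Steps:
L = ½ ≈ 0.50000
A(c) = 1
A(-501) - 217261 = 1 - 217261 = -217260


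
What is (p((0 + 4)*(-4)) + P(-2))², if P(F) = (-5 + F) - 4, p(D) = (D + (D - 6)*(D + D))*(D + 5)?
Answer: 57441241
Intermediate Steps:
p(D) = (5 + D)*(D + 2*D*(-6 + D)) (p(D) = (D + (-6 + D)*(2*D))*(5 + D) = (D + 2*D*(-6 + D))*(5 + D) = (5 + D)*(D + 2*D*(-6 + D)))
P(F) = -9 + F
(p((0 + 4)*(-4)) + P(-2))² = (((0 + 4)*(-4))*(-55 - (0 + 4)*(-4) + 2*((0 + 4)*(-4))²) + (-9 - 2))² = ((4*(-4))*(-55 - 4*(-4) + 2*(4*(-4))²) - 11)² = (-16*(-55 - 1*(-16) + 2*(-16)²) - 11)² = (-16*(-55 + 16 + 2*256) - 11)² = (-16*(-55 + 16 + 512) - 11)² = (-16*473 - 11)² = (-7568 - 11)² = (-7579)² = 57441241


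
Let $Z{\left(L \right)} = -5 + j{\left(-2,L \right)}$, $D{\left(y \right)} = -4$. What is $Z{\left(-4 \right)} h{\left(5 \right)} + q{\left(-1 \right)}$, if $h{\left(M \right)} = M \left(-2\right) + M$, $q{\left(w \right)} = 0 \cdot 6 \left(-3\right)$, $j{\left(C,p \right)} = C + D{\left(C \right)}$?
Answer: $55$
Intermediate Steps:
$j{\left(C,p \right)} = -4 + C$ ($j{\left(C,p \right)} = C - 4 = -4 + C$)
$q{\left(w \right)} = 0$ ($q{\left(w \right)} = 0 \left(-3\right) = 0$)
$Z{\left(L \right)} = -11$ ($Z{\left(L \right)} = -5 - 6 = -11$)
$h{\left(M \right)} = - M$ ($h{\left(M \right)} = - 2 M + M = - M$)
$Z{\left(-4 \right)} h{\left(5 \right)} + q{\left(-1 \right)} = - 11 \left(\left(-1\right) 5\right) + 0 = \left(-11\right) \left(-5\right) + 0 = 55 + 0 = 55$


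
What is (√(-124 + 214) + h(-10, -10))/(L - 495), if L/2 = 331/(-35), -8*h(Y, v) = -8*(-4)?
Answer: 140/17987 - 105*√10/17987 ≈ -0.010677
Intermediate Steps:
h(Y, v) = -4 (h(Y, v) = -(-1)*(-4) = -⅛*32 = -4)
L = -662/35 (L = 2*(331/(-35)) = 2*(331*(-1/35)) = 2*(-331/35) = -662/35 ≈ -18.914)
(√(-124 + 214) + h(-10, -10))/(L - 495) = (√(-124 + 214) - 4)/(-662/35 - 495) = (√90 - 4)/(-17987/35) = (3*√10 - 4)*(-35/17987) = (-4 + 3*√10)*(-35/17987) = 140/17987 - 105*√10/17987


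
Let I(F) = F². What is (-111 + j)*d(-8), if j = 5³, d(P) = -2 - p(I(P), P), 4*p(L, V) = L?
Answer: -252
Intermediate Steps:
p(L, V) = L/4
d(P) = -2 - P²/4
j = 125
(-111 + j)*d(-8) = (-111 + 125)*(-2 - ¼*(-8)²) = 14*(-2 - ¼*64) = 14*(-2 - 16) = 14*(-18) = -252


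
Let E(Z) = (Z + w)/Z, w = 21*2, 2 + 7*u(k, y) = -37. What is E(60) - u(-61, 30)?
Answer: 509/70 ≈ 7.2714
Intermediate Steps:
u(k, y) = -39/7 (u(k, y) = -2/7 + (⅐)*(-37) = -2/7 - 37/7 = -39/7)
w = 42
E(Z) = (42 + Z)/Z (E(Z) = (Z + 42)/Z = (42 + Z)/Z)
E(60) - u(-61, 30) = (42 + 60)/60 - 1*(-39/7) = (1/60)*102 + 39/7 = 17/10 + 39/7 = 509/70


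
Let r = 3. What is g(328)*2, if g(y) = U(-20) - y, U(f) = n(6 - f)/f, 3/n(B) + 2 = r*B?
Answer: -498563/760 ≈ -656.00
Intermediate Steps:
n(B) = 3/(-2 + 3*B)
U(f) = 3/(f*(16 - 3*f)) (U(f) = (3/(-2 + 3*(6 - f)))/f = (3/(-2 + (18 - 3*f)))/f = (3/(16 - 3*f))/f = 3/(f*(16 - 3*f)))
g(y) = -3/1520 - y (g(y) = -3/(-20*(-16 + 3*(-20))) - y = -3*(-1/20)/(-16 - 60) - y = -3*(-1/20)/(-76) - y = -3*(-1/20)*(-1/76) - y = -3/1520 - y)
g(328)*2 = (-3/1520 - 1*328)*2 = (-3/1520 - 328)*2 = -498563/1520*2 = -498563/760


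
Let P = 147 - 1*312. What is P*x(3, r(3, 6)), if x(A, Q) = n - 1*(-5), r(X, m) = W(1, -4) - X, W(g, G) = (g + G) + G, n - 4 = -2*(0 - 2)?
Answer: -2145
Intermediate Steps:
n = 8 (n = 4 - 2*(0 - 2) = 4 - 2*(-2) = 4 + 4 = 8)
W(g, G) = g + 2*G (W(g, G) = (G + g) + G = g + 2*G)
r(X, m) = -7 - X (r(X, m) = (1 + 2*(-4)) - X = (1 - 8) - X = -7 - X)
x(A, Q) = 13 (x(A, Q) = 8 - 1*(-5) = 8 + 5 = 13)
P = -165 (P = 147 - 312 = -165)
P*x(3, r(3, 6)) = -165*13 = -2145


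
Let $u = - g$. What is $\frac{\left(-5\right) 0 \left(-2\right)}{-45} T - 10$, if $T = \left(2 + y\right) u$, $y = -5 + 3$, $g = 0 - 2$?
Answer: $-10$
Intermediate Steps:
$g = -2$ ($g = 0 - 2 = -2$)
$y = -2$
$u = 2$ ($u = \left(-1\right) \left(-2\right) = 2$)
$T = 0$ ($T = \left(2 - 2\right) 2 = 0 \cdot 2 = 0$)
$\frac{\left(-5\right) 0 \left(-2\right)}{-45} T - 10 = \frac{\left(-5\right) 0 \left(-2\right)}{-45} \cdot 0 - 10 = 0 \left(-2\right) \left(- \frac{1}{45}\right) 0 - 10 = 0 \left(- \frac{1}{45}\right) 0 - 10 = 0 \cdot 0 - 10 = 0 - 10 = -10$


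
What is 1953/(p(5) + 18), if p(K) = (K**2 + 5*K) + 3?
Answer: 1953/71 ≈ 27.507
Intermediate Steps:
p(K) = 3 + K**2 + 5*K
1953/(p(5) + 18) = 1953/((3 + 5**2 + 5*5) + 18) = 1953/((3 + 25 + 25) + 18) = 1953/(53 + 18) = 1953/71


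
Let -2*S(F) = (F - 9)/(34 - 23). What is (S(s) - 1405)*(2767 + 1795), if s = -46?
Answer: -6398205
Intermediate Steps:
S(F) = 9/22 - F/22 (S(F) = -(F - 9)/(2*(34 - 23)) = -(-9 + F)/(2*11) = -(-9/11 + F/11)/2 = 9/22 - F/22)
(S(s) - 1405)*(2767 + 1795) = ((9/22 - 1/22*(-46)) - 1405)*(2767 + 1795) = ((9/22 + 23/11) - 1405)*4562 = (5/2 - 1405)*4562 = -2805/2*4562 = -6398205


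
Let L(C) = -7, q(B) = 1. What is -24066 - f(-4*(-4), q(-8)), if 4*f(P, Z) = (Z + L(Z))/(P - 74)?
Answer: -2791659/116 ≈ -24066.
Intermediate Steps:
f(P, Z) = (-7 + Z)/(4*(-74 + P)) (f(P, Z) = ((Z - 7)/(P - 74))/4 = ((-7 + Z)/(-74 + P))/4 = (-7 + Z)/(4*(-74 + P)))
-24066 - f(-4*(-4), q(-8)) = -24066 - (-7 + 1)/(4*(-74 - 4*(-4))) = -24066 - (-6)/(4*(-74 + 16)) = -24066 - (-6)/(4*(-58)) = -24066 - (-1)*(-6)/(4*58) = -24066 - 1*3/116 = -24066 - 3/116 = -2791659/116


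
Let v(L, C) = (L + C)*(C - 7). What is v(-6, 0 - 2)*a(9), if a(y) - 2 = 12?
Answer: 1008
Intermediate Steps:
v(L, C) = (-7 + C)*(C + L) (v(L, C) = (C + L)*(-7 + C) = (-7 + C)*(C + L))
a(y) = 14 (a(y) = 2 + 12 = 14)
v(-6, 0 - 2)*a(9) = ((0 - 2)**2 - 7*(0 - 2) - 7*(-6) + (0 - 2)*(-6))*14 = ((-2)**2 - 7*(-2) + 42 - 2*(-6))*14 = (4 + 14 + 42 + 12)*14 = 72*14 = 1008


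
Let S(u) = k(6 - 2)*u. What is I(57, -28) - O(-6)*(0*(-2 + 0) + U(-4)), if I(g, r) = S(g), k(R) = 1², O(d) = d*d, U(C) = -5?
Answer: 237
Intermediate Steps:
O(d) = d²
k(R) = 1
S(u) = u (S(u) = 1*u = u)
I(g, r) = g
I(57, -28) - O(-6)*(0*(-2 + 0) + U(-4)) = 57 - (-6)²*(0*(-2 + 0) - 5) = 57 - 36*(0*(-2) - 5) = 57 - 36*(0 - 5) = 57 - 36*(-5) = 57 - 1*(-180) = 57 + 180 = 237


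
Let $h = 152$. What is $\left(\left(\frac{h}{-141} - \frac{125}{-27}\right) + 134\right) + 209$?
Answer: $\frac{439774}{1269} \approx 346.55$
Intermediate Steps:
$\left(\left(\frac{h}{-141} - \frac{125}{-27}\right) + 134\right) + 209 = \left(\left(\frac{152}{-141} - \frac{125}{-27}\right) + 134\right) + 209 = \left(\left(152 \left(- \frac{1}{141}\right) - - \frac{125}{27}\right) + 134\right) + 209 = \left(\left(- \frac{152}{141} + \frac{125}{27}\right) + 134\right) + 209 = \left(\frac{4507}{1269} + 134\right) + 209 = \frac{174553}{1269} + 209 = \frac{439774}{1269}$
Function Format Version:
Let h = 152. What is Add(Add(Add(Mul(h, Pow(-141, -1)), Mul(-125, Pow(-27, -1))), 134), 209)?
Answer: Rational(439774, 1269) ≈ 346.55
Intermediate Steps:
Add(Add(Add(Mul(h, Pow(-141, -1)), Mul(-125, Pow(-27, -1))), 134), 209) = Add(Add(Add(Mul(152, Pow(-141, -1)), Mul(-125, Pow(-27, -1))), 134), 209) = Add(Add(Add(Mul(152, Rational(-1, 141)), Mul(-125, Rational(-1, 27))), 134), 209) = Add(Add(Add(Rational(-152, 141), Rational(125, 27)), 134), 209) = Add(Add(Rational(4507, 1269), 134), 209) = Add(Rational(174553, 1269), 209) = Rational(439774, 1269)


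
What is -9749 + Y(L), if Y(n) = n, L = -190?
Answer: -9939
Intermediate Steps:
-9749 + Y(L) = -9749 - 190 = -9939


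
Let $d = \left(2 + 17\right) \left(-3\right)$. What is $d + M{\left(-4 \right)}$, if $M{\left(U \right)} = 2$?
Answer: $-55$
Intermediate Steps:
$d = -57$ ($d = 19 \left(-3\right) = -57$)
$d + M{\left(-4 \right)} = -57 + 2 = -55$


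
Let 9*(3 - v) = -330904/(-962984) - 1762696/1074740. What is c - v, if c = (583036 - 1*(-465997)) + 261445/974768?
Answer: 5836252359563766979679/5563474513420560 ≈ 1.0490e+6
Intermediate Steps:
v = 17944646282/5707485795 (v = 3 - (-330904/(-962984) - 1762696/1074740)/9 = 3 - (-330904*(-1/962984) - 1762696*1/1074740)/9 = 3 - (41363/120373 - 25922/15805)/9 = 3 - ⅑*(-2466566691/1902495265) = 3 + 822188897/5707485795 = 17944646282/5707485795 ≈ 3.1441)
c = 1022564060789/974768 (c = (583036 + 465997) + 261445*(1/974768) = 1049033 + 261445/974768 = 1022564060789/974768 ≈ 1.0490e+6)
c - v = 1022564060789/974768 - 1*17944646282/5707485795 = 1022564060789/974768 - 17944646282/5707485795 = 5836252359563766979679/5563474513420560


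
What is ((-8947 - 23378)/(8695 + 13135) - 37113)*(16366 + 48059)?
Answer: -10439544446775/4366 ≈ -2.3911e+9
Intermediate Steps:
((-8947 - 23378)/(8695 + 13135) - 37113)*(16366 + 48059) = (-32325/21830 - 37113)*64425 = (-32325*1/21830 - 37113)*64425 = (-6465/4366 - 37113)*64425 = -162041823/4366*64425 = -10439544446775/4366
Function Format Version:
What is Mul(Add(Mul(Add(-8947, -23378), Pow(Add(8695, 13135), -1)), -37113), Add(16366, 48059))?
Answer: Rational(-10439544446775, 4366) ≈ -2.3911e+9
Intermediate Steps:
Mul(Add(Mul(Add(-8947, -23378), Pow(Add(8695, 13135), -1)), -37113), Add(16366, 48059)) = Mul(Add(Mul(-32325, Pow(21830, -1)), -37113), 64425) = Mul(Add(Mul(-32325, Rational(1, 21830)), -37113), 64425) = Mul(Add(Rational(-6465, 4366), -37113), 64425) = Mul(Rational(-162041823, 4366), 64425) = Rational(-10439544446775, 4366)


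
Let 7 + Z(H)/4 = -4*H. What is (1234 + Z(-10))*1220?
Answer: 1666520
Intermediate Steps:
Z(H) = -28 - 16*H (Z(H) = -28 + 4*(-4*H) = -28 - 16*H)
(1234 + Z(-10))*1220 = (1234 + (-28 - 16*(-10)))*1220 = (1234 + (-28 + 160))*1220 = (1234 + 132)*1220 = 1366*1220 = 1666520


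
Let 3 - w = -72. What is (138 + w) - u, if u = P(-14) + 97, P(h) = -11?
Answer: 127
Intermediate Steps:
w = 75 (w = 3 - 1*(-72) = 3 + 72 = 75)
u = 86 (u = -11 + 97 = 86)
(138 + w) - u = (138 + 75) - 1*86 = 213 - 86 = 127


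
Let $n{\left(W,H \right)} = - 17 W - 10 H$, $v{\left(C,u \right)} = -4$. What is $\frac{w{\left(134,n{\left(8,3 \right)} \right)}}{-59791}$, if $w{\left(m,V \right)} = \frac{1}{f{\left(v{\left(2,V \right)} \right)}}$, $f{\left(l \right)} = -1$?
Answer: $\frac{1}{59791} \approx 1.6725 \cdot 10^{-5}$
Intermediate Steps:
$w{\left(m,V \right)} = -1$ ($w{\left(m,V \right)} = \frac{1}{-1} = -1$)
$\frac{w{\left(134,n{\left(8,3 \right)} \right)}}{-59791} = - \frac{1}{-59791} = \left(-1\right) \left(- \frac{1}{59791}\right) = \frac{1}{59791}$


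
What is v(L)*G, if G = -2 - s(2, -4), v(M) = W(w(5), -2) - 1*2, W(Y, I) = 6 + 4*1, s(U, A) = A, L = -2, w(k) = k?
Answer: 16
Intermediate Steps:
W(Y, I) = 10 (W(Y, I) = 6 + 4 = 10)
v(M) = 8 (v(M) = 10 - 1*2 = 10 - 2 = 8)
G = 2 (G = -2 - 1*(-4) = -2 + 4 = 2)
v(L)*G = 8*2 = 16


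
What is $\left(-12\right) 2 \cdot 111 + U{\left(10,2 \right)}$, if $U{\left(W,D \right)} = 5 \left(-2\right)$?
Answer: $-2674$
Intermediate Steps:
$U{\left(W,D \right)} = -10$
$\left(-12\right) 2 \cdot 111 + U{\left(10,2 \right)} = \left(-12\right) 2 \cdot 111 - 10 = \left(-24\right) 111 - 10 = -2664 - 10 = -2674$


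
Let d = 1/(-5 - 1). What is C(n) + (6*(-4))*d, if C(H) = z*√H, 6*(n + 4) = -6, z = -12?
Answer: 4 - 12*I*√5 ≈ 4.0 - 26.833*I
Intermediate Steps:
d = -⅙ (d = 1/(-6) = -⅙ ≈ -0.16667)
n = -5 (n = -4 + (⅙)*(-6) = -4 - 1 = -5)
C(H) = -12*√H
C(n) + (6*(-4))*d = -12*I*√5 + (6*(-4))*(-⅙) = -12*I*√5 - 24*(-⅙) = -12*I*√5 + 4 = 4 - 12*I*√5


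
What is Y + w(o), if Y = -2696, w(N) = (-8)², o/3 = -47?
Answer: -2632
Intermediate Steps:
o = -141 (o = 3*(-47) = -141)
w(N) = 64
Y + w(o) = -2696 + 64 = -2632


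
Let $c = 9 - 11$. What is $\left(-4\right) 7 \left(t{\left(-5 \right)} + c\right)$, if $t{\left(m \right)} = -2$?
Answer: $112$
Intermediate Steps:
$c = -2$ ($c = 9 - 11 = -2$)
$\left(-4\right) 7 \left(t{\left(-5 \right)} + c\right) = \left(-4\right) 7 \left(-2 - 2\right) = \left(-28\right) \left(-4\right) = 112$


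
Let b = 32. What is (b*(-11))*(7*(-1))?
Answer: 2464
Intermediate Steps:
(b*(-11))*(7*(-1)) = (32*(-11))*(7*(-1)) = -352*(-7) = 2464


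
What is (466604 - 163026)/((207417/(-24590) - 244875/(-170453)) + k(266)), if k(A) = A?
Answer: 1272428750708060/1085589472169 ≈ 1172.1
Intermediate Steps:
(466604 - 163026)/((207417/(-24590) - 244875/(-170453)) + k(266)) = (466604 - 163026)/((207417/(-24590) - 244875/(-170453)) + 266) = 303578/((207417*(-1/24590) - 244875*(-1/170453)) + 266) = 303578/((-207417/24590 + 244875/170453) + 266) = 303578/(-29333373651/4191439270 + 266) = 303578/(1085589472169/4191439270) = 303578*(4191439270/1085589472169) = 1272428750708060/1085589472169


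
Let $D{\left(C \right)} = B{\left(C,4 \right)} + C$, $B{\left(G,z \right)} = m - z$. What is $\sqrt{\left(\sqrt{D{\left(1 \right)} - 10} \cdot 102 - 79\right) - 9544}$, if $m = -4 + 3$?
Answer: $\sqrt{-9623 + 102 i \sqrt{14}} \approx 1.945 + 98.116 i$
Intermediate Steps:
$m = -1$
$B{\left(G,z \right)} = -1 - z$
$D{\left(C \right)} = -5 + C$ ($D{\left(C \right)} = \left(-1 - 4\right) + C = -5 + C$)
$\sqrt{\left(\sqrt{D{\left(1 \right)} - 10} \cdot 102 - 79\right) - 9544} = \sqrt{\left(\sqrt{\left(-5 + 1\right) - 10} \cdot 102 - 79\right) - 9544} = \sqrt{\left(\sqrt{-4 - 10} \cdot 102 - 79\right) - 9544} = \sqrt{\left(\sqrt{-14} \cdot 102 - 79\right) - 9544} = \sqrt{\left(i \sqrt{14} \cdot 102 - 79\right) - 9544} = \sqrt{\left(102 i \sqrt{14} - 79\right) - 9544} = \sqrt{\left(-79 + 102 i \sqrt{14}\right) - 9544} = \sqrt{-9623 + 102 i \sqrt{14}}$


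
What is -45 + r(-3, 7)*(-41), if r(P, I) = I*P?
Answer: 816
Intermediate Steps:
-45 + r(-3, 7)*(-41) = -45 + (7*(-3))*(-41) = -45 - 21*(-41) = -45 + 861 = 816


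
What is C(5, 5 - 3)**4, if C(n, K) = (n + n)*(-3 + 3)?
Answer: 0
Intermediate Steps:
C(n, K) = 0 (C(n, K) = (2*n)*0 = 0)
C(5, 5 - 3)**4 = 0**4 = 0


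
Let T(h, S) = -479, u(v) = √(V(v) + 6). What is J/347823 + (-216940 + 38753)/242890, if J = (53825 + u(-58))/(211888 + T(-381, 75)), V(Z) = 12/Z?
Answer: -13102596025149259/17860409143114230 + 2*√1218/2132454465603 ≈ -0.73361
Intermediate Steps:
u(v) = √(6 + 12/v) (u(v) = √(12/v + 6) = √(6 + 12/v))
J = 53825/211409 + 2*√1218/6130861 (J = (53825 + √(6 + 12/(-58)))/(211888 - 479) = (53825 + √(6 + 12*(-1/58)))/211409 = (53825 + √(6 - 6/29))*(1/211409) = (53825 + √(168/29))*(1/211409) = (53825 + 2*√1218/29)*(1/211409) = 53825/211409 + 2*√1218/6130861 ≈ 0.25461)
J/347823 + (-216940 + 38753)/242890 = (53825/211409 + 2*√1218/6130861)/347823 + (-216940 + 38753)/242890 = (53825/211409 + 2*√1218/6130861)*(1/347823) - 178187*1/242890 = (53825/73532912607 + 2*√1218/2132454465603) - 178187/242890 = -13102596025149259/17860409143114230 + 2*√1218/2132454465603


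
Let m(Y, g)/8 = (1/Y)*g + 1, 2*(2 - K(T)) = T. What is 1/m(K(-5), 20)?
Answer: 9/392 ≈ 0.022959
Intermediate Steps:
K(T) = 2 - T/2
m(Y, g) = 8 + 8*g/Y (m(Y, g) = 8*((1/Y)*g + 1) = 8*(g/Y + 1) = 8*(1 + g/Y) = 8 + 8*g/Y)
1/m(K(-5), 20) = 1/(8 + 8*20/(2 - 1/2*(-5))) = 1/(8 + 8*20/(2 + 5/2)) = 1/(8 + 8*20/(9/2)) = 1/(8 + 8*20*(2/9)) = 1/(8 + 320/9) = 1/(392/9) = 9/392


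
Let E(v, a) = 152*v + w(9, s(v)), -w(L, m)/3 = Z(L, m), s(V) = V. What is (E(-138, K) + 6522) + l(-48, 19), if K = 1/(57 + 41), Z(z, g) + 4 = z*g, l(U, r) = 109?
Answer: -10607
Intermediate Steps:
Z(z, g) = -4 + g*z (Z(z, g) = -4 + z*g = -4 + g*z)
w(L, m) = 12 - 3*L*m (w(L, m) = -3*(-4 + m*L) = -3*(-4 + L*m) = 12 - 3*L*m)
K = 1/98 ≈ 0.010204
E(v, a) = 12 + 125*v (E(v, a) = 152*v + (12 - 3*9*v) = 152*v + (12 - 27*v) = 12 + 125*v)
(E(-138, K) + 6522) + l(-48, 19) = ((12 + 125*(-138)) + 6522) + 109 = ((12 - 17250) + 6522) + 109 = (-17238 + 6522) + 109 = -10716 + 109 = -10607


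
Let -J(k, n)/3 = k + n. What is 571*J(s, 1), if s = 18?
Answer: -32547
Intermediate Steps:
J(k, n) = -3*k - 3*n (J(k, n) = -3*(k + n) = -3*k - 3*n)
571*J(s, 1) = 571*(-3*18 - 3*1) = 571*(-54 - 3) = 571*(-57) = -32547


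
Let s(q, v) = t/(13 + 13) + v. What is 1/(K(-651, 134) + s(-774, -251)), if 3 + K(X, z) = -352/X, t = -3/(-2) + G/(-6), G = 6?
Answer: -33852/8579453 ≈ -0.0039457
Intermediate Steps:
t = ½ (t = -3/(-2) + 6/(-6) = -3*(-½) + 6*(-⅙) = 3/2 - 1 = ½ ≈ 0.50000)
K(X, z) = -3 - 352/X
s(q, v) = 1/52 + v (s(q, v) = (½)/(13 + 13) + v = (½)/26 + v = (1/26)*(½) + v = 1/52 + v)
1/(K(-651, 134) + s(-774, -251)) = 1/((-3 - 352/(-651)) + (1/52 - 251)) = 1/((-3 - 352*(-1/651)) - 13051/52) = 1/((-3 + 352/651) - 13051/52) = 1/(-1601/651 - 13051/52) = 1/(-8579453/33852) = -33852/8579453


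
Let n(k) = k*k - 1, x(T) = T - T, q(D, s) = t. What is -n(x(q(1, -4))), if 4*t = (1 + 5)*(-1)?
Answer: 1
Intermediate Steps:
t = -3/2 (t = ((1 + 5)*(-1))/4 = (6*(-1))/4 = (¼)*(-6) = -3/2 ≈ -1.5000)
q(D, s) = -3/2
x(T) = 0
n(k) = -1 + k² (n(k) = k² - 1 = -1 + k²)
-n(x(q(1, -4))) = -(-1 + 0²) = -(-1 + 0) = -1*(-1) = 1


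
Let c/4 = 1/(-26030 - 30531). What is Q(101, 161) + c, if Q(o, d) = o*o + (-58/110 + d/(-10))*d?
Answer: 46812202161/6221710 ≈ 7524.0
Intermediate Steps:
c = -4/56561 (c = 4/(-26030 - 30531) = 4/(-56561) = 4*(-1/56561) = -4/56561 ≈ -7.0720e-5)
Q(o, d) = o² + d*(-29/55 - d/10) (Q(o, d) = o² + (-58*1/110 + d*(-⅒))*d = o² + (-29/55 - d/10)*d = o² + d*(-29/55 - d/10))
Q(101, 161) + c = (101² - 29/55*161 - ⅒*161²) - 4/56561 = (10201 - 4669/55 - ⅒*25921) - 4/56561 = (10201 - 4669/55 - 25921/10) - 4/56561 = 827641/110 - 4/56561 = 46812202161/6221710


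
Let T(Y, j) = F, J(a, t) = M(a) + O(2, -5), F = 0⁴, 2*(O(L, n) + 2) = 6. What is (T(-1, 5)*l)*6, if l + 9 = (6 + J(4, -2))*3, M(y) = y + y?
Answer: 0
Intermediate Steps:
O(L, n) = 1 (O(L, n) = -2 + (½)*6 = -2 + 3 = 1)
M(y) = 2*y
F = 0
J(a, t) = 1 + 2*a (J(a, t) = 2*a + 1 = 1 + 2*a)
T(Y, j) = 0
l = 36 (l = -9 + (6 + (1 + 2*4))*3 = -9 + (6 + (1 + 8))*3 = -9 + (6 + 9)*3 = -9 + 15*3 = -9 + 45 = 36)
(T(-1, 5)*l)*6 = (0*36)*6 = 0*6 = 0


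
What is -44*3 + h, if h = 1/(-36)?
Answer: -4753/36 ≈ -132.03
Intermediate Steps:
h = -1/36 ≈ -0.027778
-44*3 + h = -44*3 - 1/36 = -132 - 1/36 = -4753/36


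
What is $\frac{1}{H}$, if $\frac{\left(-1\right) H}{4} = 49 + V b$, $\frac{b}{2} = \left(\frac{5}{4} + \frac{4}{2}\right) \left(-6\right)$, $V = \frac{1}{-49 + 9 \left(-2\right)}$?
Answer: $- \frac{67}{13288} \approx -0.0050421$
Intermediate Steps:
$V = - \frac{1}{67}$ ($V = \frac{1}{-49 - 18} = \frac{1}{-67} = - \frac{1}{67} \approx -0.014925$)
$b = -39$ ($b = 2 \left(\frac{5}{4} + \frac{4}{2}\right) \left(-6\right) = 2 \left(5 \cdot \frac{1}{4} + 4 \cdot \frac{1}{2}\right) \left(-6\right) = 2 \left(\frac{5}{4} + 2\right) \left(-6\right) = 2 \cdot \frac{13}{4} \left(-6\right) = 2 \left(- \frac{39}{2}\right) = -39$)
$H = - \frac{13288}{67}$ ($H = - 4 \left(49 - - \frac{39}{67}\right) = - 4 \left(49 + \frac{39}{67}\right) = \left(-4\right) \frac{3322}{67} = - \frac{13288}{67} \approx -198.33$)
$\frac{1}{H} = \frac{1}{- \frac{13288}{67}} = - \frac{67}{13288}$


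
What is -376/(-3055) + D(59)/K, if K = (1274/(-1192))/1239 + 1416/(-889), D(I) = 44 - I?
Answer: 92633488868/9714742115 ≈ 9.5354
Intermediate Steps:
K = -149457571/93782388 (K = (1274*(-1/1192))*(1/1239) + 1416*(-1/889) = -637/596*1/1239 - 1416/889 = -91/105492 - 1416/889 = -149457571/93782388 ≈ -1.5937)
-376/(-3055) + D(59)/K = -376/(-3055) + (44 - 1*59)/(-149457571/93782388) = -376*(-1/3055) + (44 - 59)*(-93782388/149457571) = 8/65 - 15*(-93782388/149457571) = 8/65 + 1406735820/149457571 = 92633488868/9714742115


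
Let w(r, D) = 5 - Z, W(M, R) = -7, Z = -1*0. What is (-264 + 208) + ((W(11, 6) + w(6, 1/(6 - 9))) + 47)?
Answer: -11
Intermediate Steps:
Z = 0
w(r, D) = 5 (w(r, D) = 5 - 1*0 = 5 + 0 = 5)
(-264 + 208) + ((W(11, 6) + w(6, 1/(6 - 9))) + 47) = (-264 + 208) + ((-7 + 5) + 47) = -56 + (-2 + 47) = -56 + 45 = -11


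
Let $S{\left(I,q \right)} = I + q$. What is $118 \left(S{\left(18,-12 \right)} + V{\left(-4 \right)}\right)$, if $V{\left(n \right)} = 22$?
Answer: $3304$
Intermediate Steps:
$118 \left(S{\left(18,-12 \right)} + V{\left(-4 \right)}\right) = 118 \left(\left(18 - 12\right) + 22\right) = 118 \left(6 + 22\right) = 118 \cdot 28 = 3304$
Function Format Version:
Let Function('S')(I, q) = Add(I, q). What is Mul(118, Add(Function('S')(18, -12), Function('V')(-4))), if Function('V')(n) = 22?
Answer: 3304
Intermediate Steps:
Mul(118, Add(Function('S')(18, -12), Function('V')(-4))) = Mul(118, Add(Add(18, -12), 22)) = Mul(118, Add(6, 22)) = Mul(118, 28) = 3304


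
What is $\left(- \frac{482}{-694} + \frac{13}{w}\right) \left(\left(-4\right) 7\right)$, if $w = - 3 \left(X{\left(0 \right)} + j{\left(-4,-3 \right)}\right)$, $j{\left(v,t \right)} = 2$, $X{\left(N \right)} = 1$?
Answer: $\frac{65576}{3123} \approx 20.998$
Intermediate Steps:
$w = -9$ ($w = - 3 \left(1 + 2\right) = \left(-3\right) 3 = -9$)
$\left(- \frac{482}{-694} + \frac{13}{w}\right) \left(\left(-4\right) 7\right) = \left(- \frac{482}{-694} + \frac{13}{-9}\right) \left(\left(-4\right) 7\right) = \left(\left(-482\right) \left(- \frac{1}{694}\right) + 13 \left(- \frac{1}{9}\right)\right) \left(-28\right) = \left(\frac{241}{347} - \frac{13}{9}\right) \left(-28\right) = \left(- \frac{2342}{3123}\right) \left(-28\right) = \frac{65576}{3123}$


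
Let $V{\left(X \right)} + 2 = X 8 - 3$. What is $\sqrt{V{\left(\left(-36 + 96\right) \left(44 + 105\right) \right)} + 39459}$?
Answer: $\sqrt{110974} \approx 333.13$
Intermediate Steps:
$V{\left(X \right)} = -5 + 8 X$ ($V{\left(X \right)} = -2 + \left(X 8 - 3\right) = -2 + \left(8 X - 3\right) = -2 + \left(-3 + 8 X\right) = -5 + 8 X$)
$\sqrt{V{\left(\left(-36 + 96\right) \left(44 + 105\right) \right)} + 39459} = \sqrt{\left(-5 + 8 \left(-36 + 96\right) \left(44 + 105\right)\right) + 39459} = \sqrt{\left(-5 + 8 \cdot 60 \cdot 149\right) + 39459} = \sqrt{\left(-5 + 8 \cdot 8940\right) + 39459} = \sqrt{\left(-5 + 71520\right) + 39459} = \sqrt{71515 + 39459} = \sqrt{110974}$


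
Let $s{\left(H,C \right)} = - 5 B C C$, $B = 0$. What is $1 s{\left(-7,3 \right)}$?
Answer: $0$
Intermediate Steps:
$s{\left(H,C \right)} = 0$ ($s{\left(H,C \right)} = \left(-5\right) 0 C C = 0 C^{2} = 0$)
$1 s{\left(-7,3 \right)} = 1 \cdot 0 = 0$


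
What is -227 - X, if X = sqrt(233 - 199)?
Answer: -227 - sqrt(34) ≈ -232.83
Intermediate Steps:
X = sqrt(34) ≈ 5.8309
-227 - X = -227 - sqrt(34)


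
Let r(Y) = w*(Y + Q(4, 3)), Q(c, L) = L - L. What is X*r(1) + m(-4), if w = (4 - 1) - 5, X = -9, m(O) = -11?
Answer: 7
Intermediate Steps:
Q(c, L) = 0
w = -2 (w = 3 - 5 = -2)
r(Y) = -2*Y (r(Y) = -2*(Y + 0) = -2*Y)
X*r(1) + m(-4) = -(-18) - 11 = -9*(-2) - 11 = 18 - 11 = 7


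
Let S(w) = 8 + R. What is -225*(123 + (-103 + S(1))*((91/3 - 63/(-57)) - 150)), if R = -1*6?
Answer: -51717675/19 ≈ -2.7220e+6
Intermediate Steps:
R = -6
S(w) = 2 (S(w) = 8 - 6 = 2)
-225*(123 + (-103 + S(1))*((91/3 - 63/(-57)) - 150)) = -225*(123 + (-103 + 2)*((91/3 - 63/(-57)) - 150)) = -225*(123 - 101*((91*(1/3) - 63*(-1/57)) - 150)) = -225*(123 - 101*((91/3 + 21/19) - 150)) = -225*(123 - 101*(1792/57 - 150)) = -225*(123 - 101*(-6758/57)) = -225*(123 + 682558/57) = -225*689569/57 = -51717675/19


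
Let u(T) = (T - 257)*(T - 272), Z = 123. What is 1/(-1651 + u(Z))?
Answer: 1/18315 ≈ 5.4600e-5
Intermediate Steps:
u(T) = (-272 + T)*(-257 + T) (u(T) = (-257 + T)*(-272 + T) = (-272 + T)*(-257 + T))
1/(-1651 + u(Z)) = 1/(-1651 + (69904 + 123² - 529*123)) = 1/(-1651 + (69904 + 15129 - 65067)) = 1/(-1651 + 19966) = 1/18315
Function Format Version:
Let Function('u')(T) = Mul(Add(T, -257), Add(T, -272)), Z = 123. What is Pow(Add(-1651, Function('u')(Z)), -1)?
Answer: Rational(1, 18315) ≈ 5.4600e-5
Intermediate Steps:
Function('u')(T) = Mul(Add(-272, T), Add(-257, T)) (Function('u')(T) = Mul(Add(-257, T), Add(-272, T)) = Mul(Add(-272, T), Add(-257, T)))
Pow(Add(-1651, Function('u')(Z)), -1) = Pow(Add(-1651, Add(69904, Pow(123, 2), Mul(-529, 123))), -1) = Pow(Add(-1651, Add(69904, 15129, -65067)), -1) = Pow(Add(-1651, 19966), -1) = Pow(18315, -1) = Rational(1, 18315)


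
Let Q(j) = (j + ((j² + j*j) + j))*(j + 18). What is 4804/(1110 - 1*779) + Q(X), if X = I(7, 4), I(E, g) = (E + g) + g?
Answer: 5247844/331 ≈ 15855.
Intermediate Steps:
I(E, g) = E + 2*g
X = 15 (X = 7 + 2*4 = 7 + 8 = 15)
Q(j) = (18 + j)*(2*j + 2*j²) (Q(j) = (j + ((j² + j²) + j))*(18 + j) = (j + (2*j² + j))*(18 + j) = (j + (j + 2*j²))*(18 + j) = (2*j + 2*j²)*(18 + j) = (18 + j)*(2*j + 2*j²))
4804/(1110 - 1*779) + Q(X) = 4804/(1110 - 1*779) + 2*15*(18 + 15² + 19*15) = 4804/(1110 - 779) + 2*15*(18 + 225 + 285) = 4804/331 + 2*15*528 = 4804*(1/331) + 15840 = 4804/331 + 15840 = 5247844/331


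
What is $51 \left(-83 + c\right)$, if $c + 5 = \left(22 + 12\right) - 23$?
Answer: $-3927$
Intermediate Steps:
$c = 6$ ($c = -5 + \left(\left(22 + 12\right) - 23\right) = -5 + \left(34 - 23\right) = -5 + 11 = 6$)
$51 \left(-83 + c\right) = 51 \left(-83 + 6\right) = 51 \left(-77\right) = -3927$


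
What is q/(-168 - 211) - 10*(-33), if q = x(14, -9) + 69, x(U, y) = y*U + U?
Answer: 125113/379 ≈ 330.11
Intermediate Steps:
x(U, y) = U + U*y (x(U, y) = U*y + U = U + U*y)
q = -43 (q = 14*(1 - 9) + 69 = 14*(-8) + 69 = -112 + 69 = -43)
q/(-168 - 211) - 10*(-33) = -43/(-168 - 211) - 10*(-33) = -43/(-379) + 330 = -43*(-1/379) + 330 = 43/379 + 330 = 125113/379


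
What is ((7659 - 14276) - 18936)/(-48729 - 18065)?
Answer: 25553/66794 ≈ 0.38256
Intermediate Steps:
((7659 - 14276) - 18936)/(-48729 - 18065) = (-6617 - 18936)/(-66794) = -25553*(-1/66794) = 25553/66794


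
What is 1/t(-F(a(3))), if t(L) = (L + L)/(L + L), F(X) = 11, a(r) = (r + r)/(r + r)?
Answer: 1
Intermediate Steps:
a(r) = 1 (a(r) = (2*r)/((2*r)) = (2*r)*(1/(2*r)) = 1)
t(L) = 1 (t(L) = (2*L)/((2*L)) = (2*L)*(1/(2*L)) = 1)
1/t(-F(a(3))) = 1/1 = 1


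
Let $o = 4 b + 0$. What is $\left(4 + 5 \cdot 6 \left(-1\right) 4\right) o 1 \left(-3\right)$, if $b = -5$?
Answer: $-6960$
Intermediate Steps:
$o = -20$ ($o = 4 \left(-5\right) + 0 = -20 + 0 = -20$)
$\left(4 + 5 \cdot 6 \left(-1\right) 4\right) o 1 \left(-3\right) = \left(4 + 5 \cdot 6 \left(-1\right) 4\right) \left(-20\right) 1 \left(-3\right) = \left(4 + 5 \left(\left(-6\right) 4\right)\right) \left(-20\right) \left(-3\right) = \left(4 + 5 \left(-24\right)\right) \left(-20\right) \left(-3\right) = \left(4 - 120\right) \left(-20\right) \left(-3\right) = \left(-116\right) \left(-20\right) \left(-3\right) = 2320 \left(-3\right) = -6960$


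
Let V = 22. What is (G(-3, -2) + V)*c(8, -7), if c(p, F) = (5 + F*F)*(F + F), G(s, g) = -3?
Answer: -14364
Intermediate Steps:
c(p, F) = 2*F*(5 + F²) (c(p, F) = (5 + F²)*(2*F) = 2*F*(5 + F²))
(G(-3, -2) + V)*c(8, -7) = (-3 + 22)*(2*(-7)*(5 + (-7)²)) = 19*(2*(-7)*(5 + 49)) = 19*(2*(-7)*54) = 19*(-756) = -14364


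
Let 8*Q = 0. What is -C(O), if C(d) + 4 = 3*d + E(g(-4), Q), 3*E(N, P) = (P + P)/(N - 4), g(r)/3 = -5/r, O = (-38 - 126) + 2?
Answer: 490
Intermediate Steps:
Q = 0 (Q = (⅛)*0 = 0)
O = -162 (O = -164 + 2 = -162)
g(r) = -15/r (g(r) = 3*(-5/r) = -15/r)
E(N, P) = 2*P/(3*(-4 + N)) (E(N, P) = ((P + P)/(N - 4))/3 = ((2*P)/(-4 + N))/3 = (2*P/(-4 + N))/3 = 2*P/(3*(-4 + N)))
C(d) = -4 + 3*d (C(d) = -4 + (3*d + (⅔)*0/(-4 - 15/(-4))) = -4 + (3*d + (⅔)*0/(-4 - 15*(-¼))) = -4 + (3*d + (⅔)*0/(-4 + 15/4)) = -4 + (3*d + (⅔)*0/(-¼)) = -4 + (3*d + (⅔)*0*(-4)) = -4 + (3*d + 0) = -4 + 3*d)
-C(O) = -(-4 + 3*(-162)) = -(-4 - 486) = -1*(-490) = 490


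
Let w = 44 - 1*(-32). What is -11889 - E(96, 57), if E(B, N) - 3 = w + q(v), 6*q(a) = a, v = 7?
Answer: -71815/6 ≈ -11969.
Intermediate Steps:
q(a) = a/6
w = 76 (w = 44 + 32 = 76)
E(B, N) = 481/6 (E(B, N) = 3 + (76 + (⅙)*7) = 3 + (76 + 7/6) = 3 + 463/6 = 481/6)
-11889 - E(96, 57) = -11889 - 1*481/6 = -11889 - 481/6 = -71815/6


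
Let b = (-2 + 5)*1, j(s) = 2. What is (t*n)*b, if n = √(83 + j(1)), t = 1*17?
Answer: 51*√85 ≈ 470.20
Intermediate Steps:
t = 17
b = 3 (b = 3*1 = 3)
n = √85 (n = √(83 + 2) = √85 ≈ 9.2195)
(t*n)*b = (17*√85)*3 = 51*√85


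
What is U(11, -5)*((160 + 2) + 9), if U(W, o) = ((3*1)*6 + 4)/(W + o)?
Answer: 627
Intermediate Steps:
U(W, o) = 22/(W + o) (U(W, o) = (3*6 + 4)/(W + o) = (18 + 4)/(W + o) = 22/(W + o))
U(11, -5)*((160 + 2) + 9) = (22/(11 - 5))*((160 + 2) + 9) = (22/6)*(162 + 9) = (22*(1/6))*171 = (11/3)*171 = 627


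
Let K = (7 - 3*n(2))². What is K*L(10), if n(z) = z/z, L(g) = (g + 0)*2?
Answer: 320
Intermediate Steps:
L(g) = 2*g (L(g) = g*2 = 2*g)
n(z) = 1
K = 16 (K = (7 - 3*1)² = (7 - 3)² = 4² = 16)
K*L(10) = 16*(2*10) = 16*20 = 320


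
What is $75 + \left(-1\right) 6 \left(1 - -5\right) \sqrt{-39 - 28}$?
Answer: $75 - 36 i \sqrt{67} \approx 75.0 - 294.67 i$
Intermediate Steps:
$75 + \left(-1\right) 6 \left(1 - -5\right) \sqrt{-39 - 28} = 75 + - 6 \left(1 + 5\right) \sqrt{-67} = 75 + \left(-6\right) 6 i \sqrt{67} = 75 - 36 i \sqrt{67}$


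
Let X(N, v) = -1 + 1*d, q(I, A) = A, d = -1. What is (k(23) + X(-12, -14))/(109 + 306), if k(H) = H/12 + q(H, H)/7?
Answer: 269/34860 ≈ 0.0077166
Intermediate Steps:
X(N, v) = -2 (X(N, v) = -1 + 1*(-1) = -1 - 1 = -2)
k(H) = 19*H/84 (k(H) = H/12 + H/7 = 19*H/84)
(k(23) + X(-12, -14))/(109 + 306) = ((19/84)*23 - 2)/(109 + 306) = (437/84 - 2)/415 = (269/84)*(1/415) = 269/34860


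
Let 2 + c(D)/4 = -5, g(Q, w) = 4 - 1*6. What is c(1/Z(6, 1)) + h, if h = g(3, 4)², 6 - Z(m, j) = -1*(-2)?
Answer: -24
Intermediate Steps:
g(Q, w) = -2 (g(Q, w) = 4 - 6 = -2)
Z(m, j) = 4 (Z(m, j) = 6 - (-1)*(-2) = 6 - 1*2 = 6 - 2 = 4)
c(D) = -28 (c(D) = -8 + 4*(-5) = -8 - 20 = -28)
h = 4 (h = (-2)² = 4)
c(1/Z(6, 1)) + h = -28 + 4 = -24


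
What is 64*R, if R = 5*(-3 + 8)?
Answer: 1600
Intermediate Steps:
R = 25 (R = 5*5 = 25)
64*R = 64*25 = 1600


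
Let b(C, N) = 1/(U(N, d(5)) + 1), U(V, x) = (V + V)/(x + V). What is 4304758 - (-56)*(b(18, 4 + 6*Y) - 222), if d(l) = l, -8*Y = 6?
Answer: 4292398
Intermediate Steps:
Y = -3/4 (Y = -1/8*6 = -3/4 ≈ -0.75000)
U(V, x) = 2*V/(V + x) (U(V, x) = (2*V)/(V + x) = 2*V/(V + x))
b(C, N) = 1/(1 + 2*N/(5 + N)) (b(C, N) = 1/(2*N/(N + 5) + 1) = 1/(2*N/(5 + N) + 1) = 1/(1 + 2*N/(5 + N)))
4304758 - (-56)*(b(18, 4 + 6*Y) - 222) = 4304758 - (-56)*((5 + (4 + 6*(-3/4)))/(5 + 3*(4 + 6*(-3/4))) - 222) = 4304758 - (-56)*((5 + (4 - 9/2))/(5 + 3*(4 - 9/2)) - 222) = 4304758 - (-56)*((5 - 1/2)/(5 + 3*(-1/2)) - 222) = 4304758 - (-56)*((9/2)/(5 - 3/2) - 222) = 4304758 - (-56)*((9/2)/(7/2) - 222) = 4304758 - (-56)*((2/7)*(9/2) - 222) = 4304758 - (-56)*(9/7 - 222) = 4304758 - (-56)*(-1545)/7 = 4304758 - 1*12360 = 4304758 - 12360 = 4292398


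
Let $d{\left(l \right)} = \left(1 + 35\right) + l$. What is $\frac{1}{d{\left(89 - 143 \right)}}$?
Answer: $- \frac{1}{18} \approx -0.055556$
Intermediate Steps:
$d{\left(l \right)} = 36 + l$
$\frac{1}{d{\left(89 - 143 \right)}} = \frac{1}{36 + \left(89 - 143\right)} = \frac{1}{36 - 54} = \frac{1}{-18} = - \frac{1}{18}$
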